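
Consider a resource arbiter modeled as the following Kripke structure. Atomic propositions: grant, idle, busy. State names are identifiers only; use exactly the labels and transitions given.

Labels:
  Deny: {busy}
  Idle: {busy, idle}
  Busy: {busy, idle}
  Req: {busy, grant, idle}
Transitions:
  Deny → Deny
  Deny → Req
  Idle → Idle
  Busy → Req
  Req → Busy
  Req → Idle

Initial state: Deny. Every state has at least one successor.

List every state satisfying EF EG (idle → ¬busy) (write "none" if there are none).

{Deny}

States satisfying EG (idle → ¬busy): {Deny}.
States satisfying EF EG (idle → ¬busy): {Deny}.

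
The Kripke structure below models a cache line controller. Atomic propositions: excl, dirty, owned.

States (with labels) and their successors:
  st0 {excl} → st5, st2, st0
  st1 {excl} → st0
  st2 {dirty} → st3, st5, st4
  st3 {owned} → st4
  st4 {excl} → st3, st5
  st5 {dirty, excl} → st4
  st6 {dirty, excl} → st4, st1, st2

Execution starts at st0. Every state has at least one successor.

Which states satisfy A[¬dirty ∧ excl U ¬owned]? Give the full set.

{st0, st1, st2, st4, st5, st6}

States satisfying ¬dirty ∧ excl: {st0, st1, st4}.
States satisfying ¬owned: {st0, st1, st2, st4, st5, st6}.
States satisfying A[¬dirty ∧ excl U ¬owned]: {st0, st1, st2, st4, st5, st6}.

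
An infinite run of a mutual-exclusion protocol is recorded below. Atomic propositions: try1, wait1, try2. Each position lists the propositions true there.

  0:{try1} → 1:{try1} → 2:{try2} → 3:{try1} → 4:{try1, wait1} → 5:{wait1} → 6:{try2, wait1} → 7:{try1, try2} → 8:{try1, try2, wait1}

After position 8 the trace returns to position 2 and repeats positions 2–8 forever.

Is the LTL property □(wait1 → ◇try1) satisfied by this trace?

Satisfied

wait1 → ◇try1 holds at every position 0..8, and those are all positions ever visited, so □(wait1 → ◇try1) holds.
Positions where wait1 holds: 4, 5, 6, 8.
Check ◇try1 at each: 4→ok, 5→ok, 6→ok, 8→ok.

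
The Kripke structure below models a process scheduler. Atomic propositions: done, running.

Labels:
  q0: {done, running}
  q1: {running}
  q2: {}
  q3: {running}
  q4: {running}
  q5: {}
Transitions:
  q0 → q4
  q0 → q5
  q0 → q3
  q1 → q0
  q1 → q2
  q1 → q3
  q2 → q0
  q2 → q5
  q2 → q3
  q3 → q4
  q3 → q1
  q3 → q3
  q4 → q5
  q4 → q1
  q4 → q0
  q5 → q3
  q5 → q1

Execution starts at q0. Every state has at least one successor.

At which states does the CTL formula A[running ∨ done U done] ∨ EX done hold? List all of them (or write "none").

States satisfying running ∨ done: {q0, q1, q3, q4}.
States satisfying done: {q0}.
States satisfying A[running ∨ done U done]: {q0}.
States satisfying EX done: {q1, q2, q4}.
States satisfying A[running ∨ done U done] ∨ EX done: {q0, q1, q2, q4}.

{q0, q1, q2, q4}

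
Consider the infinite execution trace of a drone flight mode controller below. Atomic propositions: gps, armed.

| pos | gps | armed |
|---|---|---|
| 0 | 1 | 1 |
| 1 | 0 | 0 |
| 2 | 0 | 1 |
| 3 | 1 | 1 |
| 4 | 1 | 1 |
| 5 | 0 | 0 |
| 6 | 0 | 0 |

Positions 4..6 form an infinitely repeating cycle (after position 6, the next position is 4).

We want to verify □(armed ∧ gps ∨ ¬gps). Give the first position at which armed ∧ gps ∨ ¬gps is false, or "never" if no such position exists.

armed ∧ gps ∨ ¬gps holds at every position 0..6, and those are all the positions the trace ever visits, so the invariant □(armed ∧ gps ∨ ¬gps) is never violated.

never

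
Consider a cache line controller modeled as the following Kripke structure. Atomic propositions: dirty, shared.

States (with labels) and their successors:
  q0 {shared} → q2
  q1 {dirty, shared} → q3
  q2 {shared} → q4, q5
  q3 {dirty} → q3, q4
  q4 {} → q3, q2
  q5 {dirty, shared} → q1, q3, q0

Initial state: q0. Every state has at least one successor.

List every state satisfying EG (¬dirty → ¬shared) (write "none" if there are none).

{q1, q3, q4, q5}

States satisfying ¬dirty → ¬shared: {q1, q3, q4, q5}.
States satisfying EG (¬dirty → ¬shared): {q1, q3, q4, q5}.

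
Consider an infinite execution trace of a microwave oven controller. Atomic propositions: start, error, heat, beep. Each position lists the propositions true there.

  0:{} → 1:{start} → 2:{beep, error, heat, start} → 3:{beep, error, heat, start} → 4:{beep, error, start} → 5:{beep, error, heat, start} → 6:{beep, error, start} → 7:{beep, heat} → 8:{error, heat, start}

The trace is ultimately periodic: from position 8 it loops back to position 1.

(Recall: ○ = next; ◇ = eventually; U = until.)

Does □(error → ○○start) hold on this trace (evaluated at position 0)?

error → ○○start must hold at every position from 0 onward. It fails at position 5, so □(error → ○○start) is false.
Positions where error holds: 2, 3, 4, 5, 6, 8.
Check ○○start at each: 2→ok, 3→ok, 4→ok, 5→fails, 6→ok, 8→ok.

Does not hold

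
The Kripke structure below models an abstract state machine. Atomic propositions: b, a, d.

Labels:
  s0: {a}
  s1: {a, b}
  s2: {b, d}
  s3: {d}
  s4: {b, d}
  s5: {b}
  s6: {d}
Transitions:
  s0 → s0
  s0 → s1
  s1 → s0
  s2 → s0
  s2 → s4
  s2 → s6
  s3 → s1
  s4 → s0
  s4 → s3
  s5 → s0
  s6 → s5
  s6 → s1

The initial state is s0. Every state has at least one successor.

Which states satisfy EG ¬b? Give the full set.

States satisfying ¬b: {s0, s3, s6}.
States satisfying EG ¬b: {s0}.

{s0}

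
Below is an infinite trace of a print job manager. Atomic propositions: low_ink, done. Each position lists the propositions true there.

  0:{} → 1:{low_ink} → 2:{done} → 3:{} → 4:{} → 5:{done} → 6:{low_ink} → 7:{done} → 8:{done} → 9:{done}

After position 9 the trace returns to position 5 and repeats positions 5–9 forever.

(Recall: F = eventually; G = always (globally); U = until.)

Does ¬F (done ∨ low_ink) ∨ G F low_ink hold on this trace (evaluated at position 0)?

F low_ink holds at every position 0..9, and those are all positions ever visited, so G F low_ink holds.
At position 0: ¬F (done ∨ low_ink) is false; G F low_ink is true; so ¬F (done ∨ low_ink) ∨ G F low_ink is true.

Satisfied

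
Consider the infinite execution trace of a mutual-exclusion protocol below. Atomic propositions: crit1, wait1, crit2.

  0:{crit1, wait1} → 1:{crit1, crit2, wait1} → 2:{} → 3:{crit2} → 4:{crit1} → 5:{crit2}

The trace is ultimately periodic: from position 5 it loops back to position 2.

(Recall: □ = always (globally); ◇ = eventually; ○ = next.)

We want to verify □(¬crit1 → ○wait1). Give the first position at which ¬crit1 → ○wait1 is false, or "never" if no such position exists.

Check ¬crit1 → ○wait1 at each position in order: 0 ✓, 1 ✓.
At position 2 the labels are {} and the next position 3 has {crit2}, so ¬crit1 → ○wait1 is false there. This is the first violation.

2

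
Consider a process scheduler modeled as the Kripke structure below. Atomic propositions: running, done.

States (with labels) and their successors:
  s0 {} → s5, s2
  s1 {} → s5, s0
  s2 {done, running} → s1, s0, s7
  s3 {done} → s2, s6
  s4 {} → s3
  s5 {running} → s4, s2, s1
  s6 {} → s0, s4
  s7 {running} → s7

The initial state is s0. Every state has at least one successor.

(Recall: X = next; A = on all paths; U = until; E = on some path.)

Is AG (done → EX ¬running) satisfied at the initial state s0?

States satisfying done → EX ¬running: {s0, s1, s2, s3, s4, s5, s6, s7}.
States satisfying AG (done → EX ¬running): {s0, s1, s2, s3, s4, s5, s6, s7}.
Every state reachable from s0 satisfies done → EX ¬running.
s0 ∈ Sat(AG (done → EX ¬running)).

Holds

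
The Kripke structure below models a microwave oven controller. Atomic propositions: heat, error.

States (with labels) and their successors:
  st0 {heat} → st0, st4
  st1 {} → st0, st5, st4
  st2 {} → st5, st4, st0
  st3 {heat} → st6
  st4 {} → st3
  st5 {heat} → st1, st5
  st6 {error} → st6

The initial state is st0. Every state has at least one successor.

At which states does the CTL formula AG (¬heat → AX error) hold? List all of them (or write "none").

{st3, st6}

States satisfying ¬heat → AX error: {st0, st3, st5, st6}.
States satisfying AG (¬heat → AX error): {st3, st6}.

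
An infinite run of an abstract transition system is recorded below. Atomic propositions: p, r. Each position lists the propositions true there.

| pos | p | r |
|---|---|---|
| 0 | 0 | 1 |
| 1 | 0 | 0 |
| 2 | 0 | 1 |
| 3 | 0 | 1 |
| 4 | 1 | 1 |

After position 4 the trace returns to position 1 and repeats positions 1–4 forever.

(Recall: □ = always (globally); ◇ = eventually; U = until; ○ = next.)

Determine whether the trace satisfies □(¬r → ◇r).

Satisfied

¬r → ◇r holds at every position 0..4, and those are all positions ever visited, so □(¬r → ◇r) holds.
Positions where ¬r holds: 1.
Check ◇r at each: 1→ok.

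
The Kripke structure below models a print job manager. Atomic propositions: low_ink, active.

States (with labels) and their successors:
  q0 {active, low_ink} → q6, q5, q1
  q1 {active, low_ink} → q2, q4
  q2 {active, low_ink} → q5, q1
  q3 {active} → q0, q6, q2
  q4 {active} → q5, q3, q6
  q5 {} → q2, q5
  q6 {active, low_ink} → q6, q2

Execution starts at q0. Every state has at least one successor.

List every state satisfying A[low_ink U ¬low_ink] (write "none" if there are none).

States satisfying low_ink: {q0, q1, q2, q6}.
States satisfying ¬low_ink: {q3, q4, q5}.
States satisfying A[low_ink U ¬low_ink]: {q3, q4, q5}.

{q3, q4, q5}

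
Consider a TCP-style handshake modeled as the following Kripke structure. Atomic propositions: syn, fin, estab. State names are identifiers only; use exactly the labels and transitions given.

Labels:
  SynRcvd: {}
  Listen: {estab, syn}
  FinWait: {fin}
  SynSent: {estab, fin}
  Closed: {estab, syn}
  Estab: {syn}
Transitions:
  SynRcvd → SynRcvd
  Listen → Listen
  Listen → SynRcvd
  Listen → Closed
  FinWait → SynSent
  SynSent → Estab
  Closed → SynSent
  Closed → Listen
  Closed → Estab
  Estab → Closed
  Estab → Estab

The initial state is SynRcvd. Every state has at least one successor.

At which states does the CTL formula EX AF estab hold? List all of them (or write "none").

{Listen, FinWait, Closed, Estab}

States satisfying AF estab: {Listen, FinWait, SynSent, Closed}.
States satisfying EX AF estab: {Listen, FinWait, Closed, Estab}.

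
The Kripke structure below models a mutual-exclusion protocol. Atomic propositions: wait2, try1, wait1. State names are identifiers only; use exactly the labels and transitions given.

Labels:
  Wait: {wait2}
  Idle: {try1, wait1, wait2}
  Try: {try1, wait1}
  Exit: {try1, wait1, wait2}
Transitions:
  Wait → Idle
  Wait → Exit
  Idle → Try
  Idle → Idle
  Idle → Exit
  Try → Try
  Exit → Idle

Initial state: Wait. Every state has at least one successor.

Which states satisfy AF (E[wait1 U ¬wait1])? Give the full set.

States satisfying E[wait1 U ¬wait1]: {Wait}.
States satisfying AF (E[wait1 U ¬wait1]): {Wait}.

{Wait}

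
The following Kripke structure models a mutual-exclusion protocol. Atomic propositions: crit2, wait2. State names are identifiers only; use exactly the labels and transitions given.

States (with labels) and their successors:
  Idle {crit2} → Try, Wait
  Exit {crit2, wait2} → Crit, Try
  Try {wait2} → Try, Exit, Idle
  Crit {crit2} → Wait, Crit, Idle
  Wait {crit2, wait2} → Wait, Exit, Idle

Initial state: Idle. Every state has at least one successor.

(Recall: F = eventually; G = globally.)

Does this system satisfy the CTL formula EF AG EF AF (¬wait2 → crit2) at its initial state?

Yes

States satisfying AG EF AF (¬wait2 → crit2): {Idle, Exit, Try, Crit, Wait}.
States satisfying EF AG EF AF (¬wait2 → crit2): {Idle, Exit, Try, Crit, Wait}.
Some path from Idle reaches a state where AG EF AF (¬wait2 → crit2) holds.
Idle ∈ Sat(EF AG EF AF (¬wait2 → crit2)).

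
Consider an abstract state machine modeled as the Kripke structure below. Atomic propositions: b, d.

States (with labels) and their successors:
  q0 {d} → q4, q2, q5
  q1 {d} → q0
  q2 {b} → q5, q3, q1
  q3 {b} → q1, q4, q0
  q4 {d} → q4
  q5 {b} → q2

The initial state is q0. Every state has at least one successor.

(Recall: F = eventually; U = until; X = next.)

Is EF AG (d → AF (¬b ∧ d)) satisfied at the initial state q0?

Yes

States satisfying AG (d → AF (¬b ∧ d)): {q0, q1, q2, q3, q4, q5}.
States satisfying EF AG (d → AF (¬b ∧ d)): {q0, q1, q2, q3, q4, q5}.
Some path from q0 reaches a state where AG (d → AF (¬b ∧ d)) holds.
q0 ∈ Sat(EF AG (d → AF (¬b ∧ d))).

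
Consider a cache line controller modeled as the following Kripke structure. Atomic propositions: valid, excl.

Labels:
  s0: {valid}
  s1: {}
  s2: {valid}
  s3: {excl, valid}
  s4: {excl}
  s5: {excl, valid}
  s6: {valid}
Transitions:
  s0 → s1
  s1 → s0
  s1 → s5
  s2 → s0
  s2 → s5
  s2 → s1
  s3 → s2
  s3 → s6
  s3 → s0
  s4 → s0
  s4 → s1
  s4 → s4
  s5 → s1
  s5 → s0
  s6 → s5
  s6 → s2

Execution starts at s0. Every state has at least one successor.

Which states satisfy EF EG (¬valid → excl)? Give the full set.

States satisfying EG (¬valid → excl): {s4}.
States satisfying EF EG (¬valid → excl): {s4}.

{s4}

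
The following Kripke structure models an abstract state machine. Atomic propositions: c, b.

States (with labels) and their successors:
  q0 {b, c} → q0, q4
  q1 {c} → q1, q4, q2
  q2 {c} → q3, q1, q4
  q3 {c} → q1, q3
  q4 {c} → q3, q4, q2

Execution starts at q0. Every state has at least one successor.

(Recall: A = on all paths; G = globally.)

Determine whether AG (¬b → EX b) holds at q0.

Violated

States satisfying ¬b → EX b: {q0}.
States satisfying AG (¬b → EX b): ∅.
q1 is reachable from q0 and violates ¬b → EX b, so AG fails at q0.
q0 ∉ Sat(AG (¬b → EX b)).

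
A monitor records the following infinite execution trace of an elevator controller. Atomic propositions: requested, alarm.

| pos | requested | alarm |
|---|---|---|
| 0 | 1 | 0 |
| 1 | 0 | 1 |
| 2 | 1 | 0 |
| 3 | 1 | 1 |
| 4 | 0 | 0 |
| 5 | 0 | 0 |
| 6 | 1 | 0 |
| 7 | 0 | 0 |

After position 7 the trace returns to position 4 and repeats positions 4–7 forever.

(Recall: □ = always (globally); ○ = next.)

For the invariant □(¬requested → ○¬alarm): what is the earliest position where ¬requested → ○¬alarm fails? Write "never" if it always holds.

¬requested → ○¬alarm holds at every position 0..7, and those are all the positions the trace ever visits, so the invariant □(¬requested → ○¬alarm) is never violated.

never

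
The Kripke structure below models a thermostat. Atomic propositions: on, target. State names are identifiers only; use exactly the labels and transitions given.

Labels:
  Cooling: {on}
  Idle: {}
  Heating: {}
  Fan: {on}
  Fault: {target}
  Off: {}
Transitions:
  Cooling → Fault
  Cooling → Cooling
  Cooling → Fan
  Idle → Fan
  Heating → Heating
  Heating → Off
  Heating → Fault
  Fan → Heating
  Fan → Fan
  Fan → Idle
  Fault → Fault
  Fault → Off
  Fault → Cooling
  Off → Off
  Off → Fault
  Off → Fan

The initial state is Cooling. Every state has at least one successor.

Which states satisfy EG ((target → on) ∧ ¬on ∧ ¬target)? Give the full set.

{Heating, Off}

States satisfying (target → on) ∧ ¬on ∧ ¬target: {Idle, Heating, Off}.
States satisfying EG ((target → on) ∧ ¬on ∧ ¬target): {Heating, Off}.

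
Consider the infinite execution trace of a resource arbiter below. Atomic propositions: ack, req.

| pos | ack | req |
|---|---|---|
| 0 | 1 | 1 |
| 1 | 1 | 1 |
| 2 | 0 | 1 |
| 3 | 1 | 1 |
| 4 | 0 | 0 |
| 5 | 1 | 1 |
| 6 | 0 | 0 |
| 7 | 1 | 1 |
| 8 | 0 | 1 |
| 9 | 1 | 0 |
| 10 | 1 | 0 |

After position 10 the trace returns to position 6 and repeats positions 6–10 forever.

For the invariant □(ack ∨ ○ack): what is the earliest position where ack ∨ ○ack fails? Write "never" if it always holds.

ack ∨ ○ack holds at every position 0..10, and those are all the positions the trace ever visits, so the invariant □(ack ∨ ○ack) is never violated.

never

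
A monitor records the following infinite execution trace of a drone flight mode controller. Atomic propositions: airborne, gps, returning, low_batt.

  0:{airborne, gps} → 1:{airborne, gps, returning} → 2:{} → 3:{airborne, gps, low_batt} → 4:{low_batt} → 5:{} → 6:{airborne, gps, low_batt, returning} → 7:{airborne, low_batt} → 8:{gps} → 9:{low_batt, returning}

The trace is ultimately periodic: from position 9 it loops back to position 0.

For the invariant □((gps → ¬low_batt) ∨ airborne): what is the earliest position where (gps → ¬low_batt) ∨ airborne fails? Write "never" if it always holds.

(gps → ¬low_batt) ∨ airborne holds at every position 0..9, and those are all the positions the trace ever visits, so the invariant □((gps → ¬low_batt) ∨ airborne) is never violated.

never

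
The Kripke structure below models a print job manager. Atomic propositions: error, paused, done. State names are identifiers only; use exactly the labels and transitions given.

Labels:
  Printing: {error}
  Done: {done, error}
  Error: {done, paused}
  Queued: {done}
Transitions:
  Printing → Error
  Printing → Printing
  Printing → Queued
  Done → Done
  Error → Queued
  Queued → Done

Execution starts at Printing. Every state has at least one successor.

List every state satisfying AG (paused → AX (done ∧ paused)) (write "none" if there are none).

{Done, Queued}

States satisfying paused → AX (done ∧ paused): {Printing, Done, Queued}.
States satisfying AG (paused → AX (done ∧ paused)): {Done, Queued}.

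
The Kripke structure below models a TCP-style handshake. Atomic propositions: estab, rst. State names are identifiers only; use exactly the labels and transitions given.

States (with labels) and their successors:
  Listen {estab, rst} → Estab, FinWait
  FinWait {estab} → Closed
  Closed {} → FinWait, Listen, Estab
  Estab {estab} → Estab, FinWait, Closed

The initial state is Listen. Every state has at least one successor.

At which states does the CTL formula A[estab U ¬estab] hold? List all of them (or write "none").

{FinWait, Closed}

States satisfying estab: {Listen, FinWait, Estab}.
States satisfying ¬estab: {Closed}.
States satisfying A[estab U ¬estab]: {FinWait, Closed}.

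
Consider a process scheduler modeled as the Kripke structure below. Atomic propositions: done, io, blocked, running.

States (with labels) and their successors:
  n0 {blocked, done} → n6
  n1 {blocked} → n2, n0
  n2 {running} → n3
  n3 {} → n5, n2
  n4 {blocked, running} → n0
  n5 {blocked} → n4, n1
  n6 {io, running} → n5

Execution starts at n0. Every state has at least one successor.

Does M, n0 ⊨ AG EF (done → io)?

States satisfying EF (done → io): {n0, n1, n2, n3, n4, n5, n6}.
States satisfying AG EF (done → io): {n0, n1, n2, n3, n4, n5, n6}.
Every state reachable from n0 satisfies EF (done → io).
n0 ∈ Sat(AG EF (done → io)).

Yes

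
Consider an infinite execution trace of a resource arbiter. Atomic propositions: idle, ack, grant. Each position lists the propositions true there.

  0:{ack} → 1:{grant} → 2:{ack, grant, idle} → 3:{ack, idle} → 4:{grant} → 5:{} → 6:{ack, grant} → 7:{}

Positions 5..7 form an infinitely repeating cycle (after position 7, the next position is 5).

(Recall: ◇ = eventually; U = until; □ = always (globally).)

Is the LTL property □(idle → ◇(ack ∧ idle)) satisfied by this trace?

idle → ◇(ack ∧ idle) holds at every position 0..7, and those are all positions ever visited, so □(idle → ◇(ack ∧ idle)) holds.
Positions where idle holds: 2, 3.
Check ◇(ack ∧ idle) at each: 2→ok, 3→ok.

Yes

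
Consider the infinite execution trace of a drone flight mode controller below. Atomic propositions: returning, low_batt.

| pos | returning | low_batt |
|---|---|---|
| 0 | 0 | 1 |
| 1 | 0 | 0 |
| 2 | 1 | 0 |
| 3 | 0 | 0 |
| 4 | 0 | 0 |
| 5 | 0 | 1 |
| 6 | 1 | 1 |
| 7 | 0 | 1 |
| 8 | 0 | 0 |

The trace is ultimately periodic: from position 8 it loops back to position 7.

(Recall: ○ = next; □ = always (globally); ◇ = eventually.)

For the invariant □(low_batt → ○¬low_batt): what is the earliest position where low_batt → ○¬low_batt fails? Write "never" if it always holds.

5

Check low_batt → ○¬low_batt at each position in order: 0 ✓, 1 ✓, 2 ✓, 3 ✓, 4 ✓.
At position 5 the labels are {low_batt} and the next position 6 has {low_batt, returning}, so low_batt → ○¬low_batt is false there. This is the first violation.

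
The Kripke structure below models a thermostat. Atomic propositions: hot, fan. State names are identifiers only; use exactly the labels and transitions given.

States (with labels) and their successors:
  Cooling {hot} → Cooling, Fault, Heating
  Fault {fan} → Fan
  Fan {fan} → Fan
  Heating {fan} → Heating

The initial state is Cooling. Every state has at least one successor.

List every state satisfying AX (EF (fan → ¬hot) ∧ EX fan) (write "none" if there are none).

States satisfying EF (fan → ¬hot) ∧ EX fan: {Cooling, Fault, Fan, Heating}.
States satisfying AX (EF (fan → ¬hot) ∧ EX fan): {Cooling, Fault, Fan, Heating}.

{Cooling, Fault, Fan, Heating}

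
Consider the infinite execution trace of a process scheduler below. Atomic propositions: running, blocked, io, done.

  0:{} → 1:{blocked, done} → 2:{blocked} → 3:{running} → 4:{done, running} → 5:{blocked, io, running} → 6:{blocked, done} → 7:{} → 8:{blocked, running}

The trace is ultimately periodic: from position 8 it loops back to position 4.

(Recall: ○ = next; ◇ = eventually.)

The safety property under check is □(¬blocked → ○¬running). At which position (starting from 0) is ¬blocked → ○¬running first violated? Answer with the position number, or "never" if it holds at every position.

Check ¬blocked → ○¬running at each position in order: 0 ✓, 1 ✓, 2 ✓.
At position 3 the labels are {running} and the next position 4 has {done, running}, so ¬blocked → ○¬running is false there. This is the first violation.

3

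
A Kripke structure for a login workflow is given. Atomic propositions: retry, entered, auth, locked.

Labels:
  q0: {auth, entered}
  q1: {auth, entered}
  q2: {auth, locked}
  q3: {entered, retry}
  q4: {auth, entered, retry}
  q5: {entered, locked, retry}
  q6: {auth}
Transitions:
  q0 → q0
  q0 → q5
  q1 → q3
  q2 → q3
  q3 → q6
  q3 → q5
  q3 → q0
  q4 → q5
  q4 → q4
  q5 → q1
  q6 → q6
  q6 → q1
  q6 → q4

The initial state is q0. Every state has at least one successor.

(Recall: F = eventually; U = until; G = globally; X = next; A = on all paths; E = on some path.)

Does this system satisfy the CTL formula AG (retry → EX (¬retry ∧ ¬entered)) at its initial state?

States satisfying retry → EX (¬retry ∧ ¬entered): {q0, q1, q2, q3, q6}.
States satisfying AG (retry → EX (¬retry ∧ ¬entered)): ∅.
q4 is reachable from q0 and violates retry → EX (¬retry ∧ ¬entered), so AG fails at q0.
q0 ∉ Sat(AG (retry → EX (¬retry ∧ ¬entered))).

No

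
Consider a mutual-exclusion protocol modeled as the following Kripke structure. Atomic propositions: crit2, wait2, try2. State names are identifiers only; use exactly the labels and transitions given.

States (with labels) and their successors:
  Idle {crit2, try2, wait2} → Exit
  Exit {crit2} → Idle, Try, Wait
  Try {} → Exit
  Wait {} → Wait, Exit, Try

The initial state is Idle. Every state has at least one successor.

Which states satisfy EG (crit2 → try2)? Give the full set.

{Wait}

States satisfying crit2 → try2: {Idle, Try, Wait}.
States satisfying EG (crit2 → try2): {Wait}.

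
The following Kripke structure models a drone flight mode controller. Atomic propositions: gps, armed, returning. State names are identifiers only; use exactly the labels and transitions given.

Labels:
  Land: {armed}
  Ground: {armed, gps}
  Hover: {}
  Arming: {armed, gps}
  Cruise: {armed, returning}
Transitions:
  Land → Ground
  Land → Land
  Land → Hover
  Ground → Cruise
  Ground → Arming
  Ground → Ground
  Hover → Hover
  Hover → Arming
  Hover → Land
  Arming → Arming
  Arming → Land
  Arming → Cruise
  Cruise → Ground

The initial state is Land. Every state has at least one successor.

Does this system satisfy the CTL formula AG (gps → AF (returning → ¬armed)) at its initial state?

States satisfying gps → AF (returning → ¬armed): {Land, Ground, Hover, Arming, Cruise}.
States satisfying AG (gps → AF (returning → ¬armed)): {Land, Ground, Hover, Arming, Cruise}.
Every state reachable from Land satisfies gps → AF (returning → ¬armed).
Land ∈ Sat(AG (gps → AF (returning → ¬armed))).

Yes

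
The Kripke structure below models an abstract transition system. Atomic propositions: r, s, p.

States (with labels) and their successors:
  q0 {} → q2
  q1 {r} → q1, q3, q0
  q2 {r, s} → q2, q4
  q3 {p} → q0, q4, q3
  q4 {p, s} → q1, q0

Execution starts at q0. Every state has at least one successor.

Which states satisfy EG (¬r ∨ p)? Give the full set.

States satisfying ¬r ∨ p: {q0, q3, q4}.
States satisfying EG (¬r ∨ p): {q3}.

{q3}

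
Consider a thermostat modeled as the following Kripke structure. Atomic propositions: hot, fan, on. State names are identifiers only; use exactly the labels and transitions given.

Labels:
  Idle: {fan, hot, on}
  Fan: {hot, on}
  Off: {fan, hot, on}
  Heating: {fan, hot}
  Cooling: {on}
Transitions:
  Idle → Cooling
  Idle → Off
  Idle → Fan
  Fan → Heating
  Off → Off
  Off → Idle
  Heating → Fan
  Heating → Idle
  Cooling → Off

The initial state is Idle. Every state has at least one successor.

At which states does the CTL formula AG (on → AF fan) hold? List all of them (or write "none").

States satisfying on → AF fan: {Idle, Fan, Off, Heating, Cooling}.
States satisfying AG (on → AF fan): {Idle, Fan, Off, Heating, Cooling}.

{Idle, Fan, Off, Heating, Cooling}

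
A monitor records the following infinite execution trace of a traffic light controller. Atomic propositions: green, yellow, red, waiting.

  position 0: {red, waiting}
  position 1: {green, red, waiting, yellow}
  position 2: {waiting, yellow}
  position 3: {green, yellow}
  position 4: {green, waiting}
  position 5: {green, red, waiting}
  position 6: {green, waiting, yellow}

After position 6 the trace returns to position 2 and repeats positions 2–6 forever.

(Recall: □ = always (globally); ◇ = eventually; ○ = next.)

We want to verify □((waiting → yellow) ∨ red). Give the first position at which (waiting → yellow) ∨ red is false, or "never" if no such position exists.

Check (waiting → yellow) ∨ red at each position in order: 0 ✓, 1 ✓, 2 ✓, 3 ✓.
At position 4 the labels are {green, waiting}, so (waiting → yellow) ∨ red is false there. This is the first violation.

4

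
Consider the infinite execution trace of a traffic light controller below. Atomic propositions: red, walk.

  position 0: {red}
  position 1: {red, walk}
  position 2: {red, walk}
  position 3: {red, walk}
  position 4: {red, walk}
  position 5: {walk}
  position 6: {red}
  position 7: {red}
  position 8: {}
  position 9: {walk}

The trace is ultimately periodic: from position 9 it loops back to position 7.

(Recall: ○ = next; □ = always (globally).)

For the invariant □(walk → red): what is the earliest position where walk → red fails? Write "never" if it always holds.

5

Check walk → red at each position in order: 0 ✓, 1 ✓, 2 ✓, 3 ✓, 4 ✓.
At position 5 the labels are {walk}, so walk → red is false there. This is the first violation.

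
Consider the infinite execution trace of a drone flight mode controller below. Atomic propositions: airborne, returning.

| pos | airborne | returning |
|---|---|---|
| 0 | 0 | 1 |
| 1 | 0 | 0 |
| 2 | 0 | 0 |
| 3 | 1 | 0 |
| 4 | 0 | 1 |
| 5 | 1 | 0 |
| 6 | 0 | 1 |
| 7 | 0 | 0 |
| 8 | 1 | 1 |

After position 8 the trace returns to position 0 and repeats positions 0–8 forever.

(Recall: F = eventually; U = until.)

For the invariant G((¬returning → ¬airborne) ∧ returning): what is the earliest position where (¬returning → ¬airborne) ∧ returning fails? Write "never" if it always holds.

1

Check (¬returning → ¬airborne) ∧ returning at each position in order: 0 ✓.
At position 1 the labels are {}, so (¬returning → ¬airborne) ∧ returning is false there. This is the first violation.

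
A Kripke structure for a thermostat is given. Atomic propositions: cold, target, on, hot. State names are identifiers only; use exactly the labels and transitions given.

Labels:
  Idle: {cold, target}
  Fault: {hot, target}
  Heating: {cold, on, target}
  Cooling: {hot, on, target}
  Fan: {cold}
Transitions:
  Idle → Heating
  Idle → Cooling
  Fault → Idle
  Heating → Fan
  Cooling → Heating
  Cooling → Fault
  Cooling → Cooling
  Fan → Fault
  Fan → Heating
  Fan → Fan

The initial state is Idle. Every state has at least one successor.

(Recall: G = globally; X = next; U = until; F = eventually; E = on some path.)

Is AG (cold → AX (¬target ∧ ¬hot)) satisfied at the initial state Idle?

No

States satisfying cold → AX (¬target ∧ ¬hot): {Fault, Heating, Cooling}.
States satisfying AG (cold → AX (¬target ∧ ¬hot)): ∅.
Fan is reachable from Idle and violates cold → AX (¬target ∧ ¬hot), so AG fails at Idle.
Idle ∉ Sat(AG (cold → AX (¬target ∧ ¬hot))).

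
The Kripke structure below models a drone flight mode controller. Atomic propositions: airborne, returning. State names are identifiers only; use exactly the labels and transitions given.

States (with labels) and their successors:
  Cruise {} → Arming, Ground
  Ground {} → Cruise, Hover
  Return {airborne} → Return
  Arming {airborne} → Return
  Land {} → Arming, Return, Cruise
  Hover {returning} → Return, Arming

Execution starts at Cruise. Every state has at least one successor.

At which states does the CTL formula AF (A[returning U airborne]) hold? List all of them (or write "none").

States satisfying A[returning U airborne]: {Return, Arming, Hover}.
States satisfying AF (A[returning U airborne]): {Return, Arming, Hover}.

{Return, Arming, Hover}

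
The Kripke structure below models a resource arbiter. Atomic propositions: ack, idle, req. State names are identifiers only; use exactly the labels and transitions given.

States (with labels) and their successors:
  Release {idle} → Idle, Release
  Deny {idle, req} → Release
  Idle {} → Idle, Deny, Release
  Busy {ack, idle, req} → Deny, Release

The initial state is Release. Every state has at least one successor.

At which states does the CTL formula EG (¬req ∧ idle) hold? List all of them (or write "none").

{Release}

States satisfying ¬req ∧ idle: {Release}.
States satisfying EG (¬req ∧ idle): {Release}.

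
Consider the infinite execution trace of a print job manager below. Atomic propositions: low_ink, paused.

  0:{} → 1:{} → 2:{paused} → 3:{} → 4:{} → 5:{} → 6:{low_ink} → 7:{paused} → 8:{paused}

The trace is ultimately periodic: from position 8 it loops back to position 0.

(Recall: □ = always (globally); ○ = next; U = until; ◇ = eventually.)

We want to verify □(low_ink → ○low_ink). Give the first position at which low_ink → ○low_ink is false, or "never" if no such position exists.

Check low_ink → ○low_ink at each position in order: 0 ✓, 1 ✓, 2 ✓, 3 ✓, 4 ✓, 5 ✓.
At position 6 the labels are {low_ink} and the next position 7 has {paused}, so low_ink → ○low_ink is false there. This is the first violation.

6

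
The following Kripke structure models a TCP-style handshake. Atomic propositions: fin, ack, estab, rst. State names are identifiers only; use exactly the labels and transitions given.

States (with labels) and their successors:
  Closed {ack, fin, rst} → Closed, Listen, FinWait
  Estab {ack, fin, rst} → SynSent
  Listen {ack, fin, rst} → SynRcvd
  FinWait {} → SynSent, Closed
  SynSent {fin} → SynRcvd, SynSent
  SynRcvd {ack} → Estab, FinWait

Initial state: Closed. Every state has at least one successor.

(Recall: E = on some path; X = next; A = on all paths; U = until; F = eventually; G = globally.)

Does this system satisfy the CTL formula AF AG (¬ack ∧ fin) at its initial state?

No

States satisfying AG (¬ack ∧ fin): ∅.
States satisfying AF AG (¬ack ∧ fin): ∅.
There is a path from Closed along which AG (¬ack ∧ fin) never holds.
Closed ∉ Sat(AF AG (¬ack ∧ fin)).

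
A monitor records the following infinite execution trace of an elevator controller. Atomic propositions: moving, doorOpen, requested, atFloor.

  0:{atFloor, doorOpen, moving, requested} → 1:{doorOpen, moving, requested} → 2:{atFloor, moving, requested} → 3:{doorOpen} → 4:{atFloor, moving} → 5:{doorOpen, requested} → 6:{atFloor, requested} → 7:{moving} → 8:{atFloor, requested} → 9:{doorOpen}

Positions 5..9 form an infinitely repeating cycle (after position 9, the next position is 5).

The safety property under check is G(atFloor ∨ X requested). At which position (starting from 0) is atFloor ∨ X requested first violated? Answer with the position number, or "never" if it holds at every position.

3

Check atFloor ∨ X requested at each position in order: 0 ✓, 1 ✓, 2 ✓.
At position 3 the labels are {doorOpen} and the next position 4 has {atFloor, moving}, so atFloor ∨ X requested is false there. This is the first violation.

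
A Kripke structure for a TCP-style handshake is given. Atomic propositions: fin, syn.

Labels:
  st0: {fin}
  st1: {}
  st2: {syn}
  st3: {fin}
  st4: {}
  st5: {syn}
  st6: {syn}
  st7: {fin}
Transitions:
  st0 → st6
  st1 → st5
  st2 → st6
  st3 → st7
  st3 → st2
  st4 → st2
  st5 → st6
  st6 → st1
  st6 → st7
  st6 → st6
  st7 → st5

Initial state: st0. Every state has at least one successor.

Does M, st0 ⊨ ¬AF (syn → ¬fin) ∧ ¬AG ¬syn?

Violated

States satisfying syn → ¬fin: {st0, st1, st2, st3, st4, st5, st6, st7}.
States satisfying AF (syn → ¬fin): {st0, st1, st2, st3, st4, st5, st6, st7}.
States satisfying ¬AF (syn → ¬fin): ∅.
States satisfying ¬syn: {st0, st1, st3, st4, st7}.
States satisfying AG ¬syn: ∅.
States satisfying ¬AG ¬syn: {st0, st1, st2, st3, st4, st5, st6, st7}.
States satisfying ¬AF (syn → ¬fin) ∧ ¬AG ¬syn: ∅.
st0 ∉ Sat(¬AF (syn → ¬fin) ∧ ¬AG ¬syn).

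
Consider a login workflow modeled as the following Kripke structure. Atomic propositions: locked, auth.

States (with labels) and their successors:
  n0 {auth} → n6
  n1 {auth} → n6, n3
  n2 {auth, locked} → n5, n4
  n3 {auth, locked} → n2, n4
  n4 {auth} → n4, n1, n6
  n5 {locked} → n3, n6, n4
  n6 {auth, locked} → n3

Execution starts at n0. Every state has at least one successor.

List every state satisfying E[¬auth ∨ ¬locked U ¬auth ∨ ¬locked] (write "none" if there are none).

{n0, n1, n4, n5}

States satisfying ¬auth ∨ ¬locked: {n0, n1, n4, n5}.
States satisfying E[¬auth ∨ ¬locked U ¬auth ∨ ¬locked]: {n0, n1, n4, n5}.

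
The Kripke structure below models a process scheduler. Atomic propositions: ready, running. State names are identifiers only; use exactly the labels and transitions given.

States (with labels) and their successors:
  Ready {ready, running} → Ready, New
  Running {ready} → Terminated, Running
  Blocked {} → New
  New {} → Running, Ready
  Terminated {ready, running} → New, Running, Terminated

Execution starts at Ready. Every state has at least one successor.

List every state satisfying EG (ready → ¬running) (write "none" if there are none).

{Running, Blocked, New}

States satisfying ready → ¬running: {Running, Blocked, New}.
States satisfying EG (ready → ¬running): {Running, Blocked, New}.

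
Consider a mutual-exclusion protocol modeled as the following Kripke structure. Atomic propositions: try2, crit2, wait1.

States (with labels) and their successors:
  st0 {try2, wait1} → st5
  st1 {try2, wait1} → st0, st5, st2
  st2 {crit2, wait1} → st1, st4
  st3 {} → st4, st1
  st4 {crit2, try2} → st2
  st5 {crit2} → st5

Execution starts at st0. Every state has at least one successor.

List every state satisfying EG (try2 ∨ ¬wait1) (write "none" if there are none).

{st0, st1, st3, st5}

States satisfying try2 ∨ ¬wait1: {st0, st1, st3, st4, st5}.
States satisfying EG (try2 ∨ ¬wait1): {st0, st1, st3, st5}.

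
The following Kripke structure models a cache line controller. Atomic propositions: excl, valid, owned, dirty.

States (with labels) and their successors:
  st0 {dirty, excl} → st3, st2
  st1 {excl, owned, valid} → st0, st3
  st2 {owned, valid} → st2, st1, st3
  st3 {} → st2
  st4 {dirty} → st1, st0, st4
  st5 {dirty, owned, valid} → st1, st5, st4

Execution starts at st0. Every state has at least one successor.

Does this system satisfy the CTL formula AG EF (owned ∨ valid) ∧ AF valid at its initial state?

Holds

States satisfying EF (owned ∨ valid): {st0, st1, st2, st3, st4, st5}.
States satisfying AG EF (owned ∨ valid): {st0, st1, st2, st3, st4, st5}.
States satisfying valid: {st1, st2, st5}.
States satisfying AF valid: {st0, st1, st2, st3, st5}.
States satisfying AG EF (owned ∨ valid) ∧ AF valid: {st0, st1, st2, st3, st5}.
st0 ∈ Sat(AG EF (owned ∨ valid) ∧ AF valid).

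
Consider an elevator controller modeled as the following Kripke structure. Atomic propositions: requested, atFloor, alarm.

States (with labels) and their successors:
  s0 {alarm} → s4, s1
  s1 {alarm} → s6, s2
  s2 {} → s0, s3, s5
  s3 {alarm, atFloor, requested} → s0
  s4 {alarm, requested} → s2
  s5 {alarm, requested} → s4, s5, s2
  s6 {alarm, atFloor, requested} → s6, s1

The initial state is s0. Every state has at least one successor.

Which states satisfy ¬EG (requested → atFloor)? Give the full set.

States satisfying requested → atFloor: {s0, s1, s2, s3, s6}.
States satisfying EG (requested → atFloor): {s0, s1, s2, s3, s6}.
States satisfying ¬EG (requested → atFloor): {s4, s5}.

{s4, s5}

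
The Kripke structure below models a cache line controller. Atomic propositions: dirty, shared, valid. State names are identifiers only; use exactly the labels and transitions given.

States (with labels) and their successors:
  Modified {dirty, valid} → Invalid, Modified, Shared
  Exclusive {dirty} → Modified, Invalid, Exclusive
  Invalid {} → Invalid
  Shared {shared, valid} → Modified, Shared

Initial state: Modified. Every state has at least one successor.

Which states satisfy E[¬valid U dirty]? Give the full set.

{Modified, Exclusive}

States satisfying ¬valid: {Exclusive, Invalid}.
States satisfying dirty: {Modified, Exclusive}.
States satisfying E[¬valid U dirty]: {Modified, Exclusive}.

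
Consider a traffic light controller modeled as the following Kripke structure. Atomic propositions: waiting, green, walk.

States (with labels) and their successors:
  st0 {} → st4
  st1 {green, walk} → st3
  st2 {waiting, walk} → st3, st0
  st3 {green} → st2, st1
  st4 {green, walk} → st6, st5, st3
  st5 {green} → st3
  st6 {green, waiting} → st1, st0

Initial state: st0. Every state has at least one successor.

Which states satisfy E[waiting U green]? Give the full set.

{st1, st2, st3, st4, st5, st6}

States satisfying waiting: {st2, st6}.
States satisfying green: {st1, st3, st4, st5, st6}.
States satisfying E[waiting U green]: {st1, st2, st3, st4, st5, st6}.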